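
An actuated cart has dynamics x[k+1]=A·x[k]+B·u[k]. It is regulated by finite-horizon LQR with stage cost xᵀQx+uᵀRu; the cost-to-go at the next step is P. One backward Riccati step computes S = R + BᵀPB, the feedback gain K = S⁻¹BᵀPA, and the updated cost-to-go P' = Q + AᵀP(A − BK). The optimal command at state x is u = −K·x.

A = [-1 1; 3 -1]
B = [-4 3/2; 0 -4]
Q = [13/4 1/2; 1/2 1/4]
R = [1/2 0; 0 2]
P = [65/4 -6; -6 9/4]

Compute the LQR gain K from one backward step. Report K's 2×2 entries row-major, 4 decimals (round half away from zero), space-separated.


0.3655 -0.2719 -0.2159 0.0938

BᵀP = [-65.0000 24.0000; 48.3750 -18.0000]
S = R + BᵀPB = [1/2 0; 0 2] + [260.0000 -193.5000; -193.5000 144.5625] = [260.5000 -193.5000; -193.5000 146.5625]
BᵀPA = [137.0000 -89.0000; -102.3750 66.3750]
K = S⁻¹·BᵀPA = [0.3655 -0.2719; -0.2159 0.0938]
A−BK = [0.7860 -0.2285; 2.1364 -0.6246]
AᵀP(A−BK) = [0.3182 -0.1365; -0.1365 0.0682]
P' = Q + AᵀP(A−BK) = [3.5682 0.3635; 0.3635 0.3182]
tr(P') = 3.8863


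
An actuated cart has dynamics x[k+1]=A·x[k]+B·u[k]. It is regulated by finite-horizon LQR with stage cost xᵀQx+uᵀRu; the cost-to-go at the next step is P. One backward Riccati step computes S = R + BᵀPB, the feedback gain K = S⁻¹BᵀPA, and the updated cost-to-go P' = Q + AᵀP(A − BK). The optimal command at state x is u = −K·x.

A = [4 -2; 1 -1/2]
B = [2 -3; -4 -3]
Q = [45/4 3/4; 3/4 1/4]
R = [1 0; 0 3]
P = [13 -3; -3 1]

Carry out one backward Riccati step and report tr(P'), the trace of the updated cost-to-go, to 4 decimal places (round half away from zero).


14.9664

BᵀP = [38.0000 -10.0000; -30.0000 6.0000]
S = R + BᵀPB = [1 0; 0 3] + [116.0000 -84.0000; -84.0000 72.0000] = [117.0000 -84.0000; -84.0000 75.0000]
BᵀPA = [142.0000 -71.0000; -114.0000 57.0000]
K = S⁻¹·BᵀPA = [0.6248 -0.3124; -0.8202 0.4101]
A−BK = [0.2897 -0.1449; 1.0384 -0.5192]
AᵀP(A−BK) = [2.7731 -1.3866; -1.3866 0.6933]
P' = Q + AᵀP(A−BK) = [14.0231 -0.6366; -0.6366 0.9433]
tr(P') = 14.9664


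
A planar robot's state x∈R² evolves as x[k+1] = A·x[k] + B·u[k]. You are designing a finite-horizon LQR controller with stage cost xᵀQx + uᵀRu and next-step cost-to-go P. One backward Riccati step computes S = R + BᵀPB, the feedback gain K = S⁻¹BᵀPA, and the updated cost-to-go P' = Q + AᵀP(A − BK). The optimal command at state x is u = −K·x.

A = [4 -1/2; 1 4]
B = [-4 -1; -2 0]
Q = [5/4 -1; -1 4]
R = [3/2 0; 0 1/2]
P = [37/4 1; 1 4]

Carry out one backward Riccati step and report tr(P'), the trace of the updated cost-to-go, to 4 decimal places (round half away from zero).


31.6944

BᵀP = [-39.0000 -12.0000; -9.2500 -1.0000]
S = R + BᵀPB = [3/2 0; 0 1/2] + [180.0000 39.0000; 39.0000 9.2500] = [181.5000 39.0000; 39.0000 9.7500]
BᵀPA = [-168.0000 -28.5000; -38.0000 0.6250]
K = S⁻¹·BᵀPA = [-0.6275 -1.2157; -1.3876 4.9268]
A−BK = [0.1026 -0.4359; -0.2549 1.5686]
AᵀP(A−BK) = [1.8582 -4.0151; -4.0151 24.5862]
P' = Q + AᵀP(A−BK) = [3.1082 -5.0151; -5.0151 28.5862]
tr(P') = 31.6944


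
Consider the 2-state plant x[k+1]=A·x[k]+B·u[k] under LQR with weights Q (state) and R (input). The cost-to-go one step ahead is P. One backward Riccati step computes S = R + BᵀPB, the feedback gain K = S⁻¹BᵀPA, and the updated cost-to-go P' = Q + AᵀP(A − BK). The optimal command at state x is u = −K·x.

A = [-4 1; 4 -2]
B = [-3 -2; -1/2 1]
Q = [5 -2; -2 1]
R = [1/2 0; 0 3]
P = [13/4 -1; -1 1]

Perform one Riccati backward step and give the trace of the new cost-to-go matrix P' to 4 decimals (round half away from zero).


BᵀP = [-9.2500 2.5000; -7.5000 3.0000]
S = R + BᵀPB = [1/2 0; 0 3] + [26.5000 21.0000; 21.0000 18.0000] = [27.0000 21.0000; 21.0000 21.0000]
BᵀPA = [47.0000 -14.2500; 42.0000 -13.5000]
K = S⁻¹·BᵀPA = [0.8333 -0.1250; 1.1667 -0.5179]
A−BK = [0.8333 -0.4107; 3.2500 -1.5446]
AᵀP(A−BK) = [11.8333 -5.3750; -5.3750 2.4777]
P' = Q + AᵀP(A−BK) = [16.8333 -7.3750; -7.3750 3.4777]
tr(P') = 20.3110

20.3110


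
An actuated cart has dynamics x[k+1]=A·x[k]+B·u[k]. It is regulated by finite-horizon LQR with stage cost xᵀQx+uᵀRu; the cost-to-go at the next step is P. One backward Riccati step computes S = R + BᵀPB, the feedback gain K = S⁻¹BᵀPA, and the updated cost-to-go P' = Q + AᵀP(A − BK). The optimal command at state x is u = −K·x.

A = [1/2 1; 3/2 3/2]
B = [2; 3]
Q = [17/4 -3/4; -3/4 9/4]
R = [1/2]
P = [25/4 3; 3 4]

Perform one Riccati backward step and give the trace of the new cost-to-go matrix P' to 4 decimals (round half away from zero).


BᵀP = [21.5000 18.0000]
S = R + BᵀPB = [1/2] + [97.0000] = [97.5000]
BᵀPA = [37.7500 48.5000]
K = S⁻¹·BᵀPA = [0.3872 0.4974]
A−BK = [-0.2744 0.0051; 0.3385 0.0077]
AᵀP(A−BK) = [0.4465 0.0968; 0.0968 0.1244]
P' = Q + AᵀP(A−BK) = [4.6965 -0.6532; -0.6532 2.3744]
tr(P') = 7.0708

7.0708


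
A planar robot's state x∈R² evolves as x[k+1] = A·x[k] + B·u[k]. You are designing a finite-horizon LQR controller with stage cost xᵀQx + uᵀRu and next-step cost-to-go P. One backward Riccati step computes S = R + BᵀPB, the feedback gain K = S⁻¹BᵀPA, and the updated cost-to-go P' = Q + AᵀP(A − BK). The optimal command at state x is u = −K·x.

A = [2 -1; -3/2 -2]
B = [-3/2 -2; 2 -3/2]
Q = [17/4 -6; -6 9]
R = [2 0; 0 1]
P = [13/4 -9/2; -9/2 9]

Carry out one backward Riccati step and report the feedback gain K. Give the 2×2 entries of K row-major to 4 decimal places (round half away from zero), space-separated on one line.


BᵀP = [-13.8750 24.7500; 0.2500 -4.5000]
S = R + BᵀPB = [2 0; 0 1] + [70.3125 -9.3750; -9.3750 6.2500] = [72.3125 -9.3750; -9.3750 7.2500]
BᵀPA = [-64.8750 -35.6250; 7.2500 8.7500]
K = S⁻¹·BᵀPA = [-0.9221 -0.4039; -0.1924 0.6846]
A−BK = [0.2322 -0.2366; 0.0556 -0.1653]
AᵀP(A−BK) = [1.8243 0.5838; 0.5838 0.8708]
P' = Q + AᵀP(A−BK) = [6.0743 -5.4162; -5.4162 9.8708]
tr(P') = 15.9451

-0.9221 -0.4039 -0.1924 0.6846


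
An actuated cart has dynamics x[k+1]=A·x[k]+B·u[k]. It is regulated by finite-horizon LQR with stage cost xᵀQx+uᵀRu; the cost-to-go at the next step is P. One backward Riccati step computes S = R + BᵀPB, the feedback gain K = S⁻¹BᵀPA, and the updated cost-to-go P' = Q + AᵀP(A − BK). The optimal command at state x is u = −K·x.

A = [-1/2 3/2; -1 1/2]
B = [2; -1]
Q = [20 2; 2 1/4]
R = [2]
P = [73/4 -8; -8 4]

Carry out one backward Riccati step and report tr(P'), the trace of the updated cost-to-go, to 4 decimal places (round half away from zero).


21.8153

BᵀP = [44.5000 -20.0000]
S = R + BᵀPB = [2] + [109.0000] = [111.0000]
BᵀPA = [-2.2500 56.7500]
K = S⁻¹·BᵀPA = [-0.0203 0.5113]
A−BK = [-0.4595 0.4775; -1.0203 1.0113]
AᵀP(A−BK) = [0.5169 -0.5372; -0.5372 1.0484]
P' = Q + AᵀP(A−BK) = [20.5169 1.4628; 1.4628 1.2984]
tr(P') = 21.8153


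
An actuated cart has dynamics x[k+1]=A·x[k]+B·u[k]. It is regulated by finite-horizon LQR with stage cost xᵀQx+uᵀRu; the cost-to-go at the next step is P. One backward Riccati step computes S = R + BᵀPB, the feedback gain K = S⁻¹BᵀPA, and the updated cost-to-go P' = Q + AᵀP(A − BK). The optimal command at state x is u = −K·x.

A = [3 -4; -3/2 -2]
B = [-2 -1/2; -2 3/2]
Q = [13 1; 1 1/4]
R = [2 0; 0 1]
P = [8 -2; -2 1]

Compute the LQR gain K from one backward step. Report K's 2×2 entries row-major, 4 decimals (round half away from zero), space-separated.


BᵀP = [-12.0000 2.0000; -7.0000 2.5000]
S = R + BᵀPB = [2 0; 0 1] + [20.0000 9.0000; 9.0000 7.2500] = [22.0000 9.0000; 9.0000 8.2500]
BᵀPA = [-39.0000 44.0000; -24.7500 23.0000]
K = S⁻¹·BᵀPA = [-0.9851 1.5522; -1.9254 1.0945]
A−BK = [0.0672 -0.3483; -0.5821 -0.5373]
AᵀP(A−BK) = [6.1791 -5.3731; -5.3731 6.5274]
P' = Q + AᵀP(A−BK) = [19.1791 -4.3731; -4.3731 6.7774]
tr(P') = 25.9565

-0.9851 1.5522 -1.9254 1.0945


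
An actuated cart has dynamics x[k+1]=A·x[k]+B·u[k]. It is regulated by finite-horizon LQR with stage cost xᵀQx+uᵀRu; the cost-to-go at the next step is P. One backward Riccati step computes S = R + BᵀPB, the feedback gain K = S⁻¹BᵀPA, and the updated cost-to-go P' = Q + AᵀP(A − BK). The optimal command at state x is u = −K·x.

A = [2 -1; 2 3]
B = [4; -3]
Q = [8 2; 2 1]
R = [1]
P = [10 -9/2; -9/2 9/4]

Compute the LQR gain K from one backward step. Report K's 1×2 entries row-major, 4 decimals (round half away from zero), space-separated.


0.1988 -0.4417

BᵀP = [53.5000 -24.7500]
S = R + BᵀPB = [1] + [288.2500] = [289.2500]
BᵀPA = [57.5000 -127.7500]
K = S⁻¹·BᵀPA = [0.1988 -0.4417]
A−BK = [1.2048 0.7666; 2.5964 1.6750]
AᵀP(A−BK) = [1.5696 0.8954; 0.8954 0.8280]
P' = Q + AᵀP(A−BK) = [9.5696 2.8954; 2.8954 1.8280]
tr(P') = 11.3976


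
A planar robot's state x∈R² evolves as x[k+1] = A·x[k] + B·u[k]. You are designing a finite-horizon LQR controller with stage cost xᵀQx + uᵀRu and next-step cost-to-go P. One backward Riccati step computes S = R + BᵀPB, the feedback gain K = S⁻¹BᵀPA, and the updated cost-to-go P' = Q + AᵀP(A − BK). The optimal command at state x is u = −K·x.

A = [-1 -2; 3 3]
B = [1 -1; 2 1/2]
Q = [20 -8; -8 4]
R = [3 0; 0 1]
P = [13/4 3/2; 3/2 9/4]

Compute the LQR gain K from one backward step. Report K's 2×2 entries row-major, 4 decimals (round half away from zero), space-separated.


BᵀP = [6.2500 6.0000; -2.5000 -0.3750]
S = R + BᵀPB = [3 0; 0 1] + [18.2500 -3.2500; -3.2500 2.3125] = [21.2500 -3.2500; -3.2500 3.3125]
BᵀPA = [11.7500 5.5000; 1.3750 3.8750]
K = S⁻¹·BᵀPA = [0.7253 0.5150; 1.1267 1.6751]
A−BK = [-0.5986 -0.8399; 0.9862 1.1324]
AᵀP(A−BK) = [4.4291 4.8953; 4.8953 5.9264]
P' = Q + AᵀP(A−BK) = [24.4291 -3.1047; -3.1047 9.9264]
tr(P') = 34.3554

0.7253 0.5150 1.1267 1.6751


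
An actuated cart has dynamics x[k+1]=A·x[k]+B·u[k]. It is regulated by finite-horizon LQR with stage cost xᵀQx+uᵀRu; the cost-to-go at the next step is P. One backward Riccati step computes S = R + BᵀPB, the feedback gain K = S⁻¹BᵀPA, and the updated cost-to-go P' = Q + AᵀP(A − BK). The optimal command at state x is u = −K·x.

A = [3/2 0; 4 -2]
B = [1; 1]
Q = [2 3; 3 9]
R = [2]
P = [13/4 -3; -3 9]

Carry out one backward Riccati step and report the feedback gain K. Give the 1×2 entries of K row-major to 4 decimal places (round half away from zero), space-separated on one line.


BᵀP = [0.2500 6.0000]
S = R + BᵀPB = [2] + [6.2500] = [8.2500]
BᵀPA = [24.3750 -12.0000]
K = S⁻¹·BᵀPA = [2.9545 -1.4545]
A−BK = [-1.4545 1.4545; 1.0455 -0.5455]
AᵀP(A−BK) = [43.2955 -27.5455; -27.5455 18.5455]
P' = Q + AᵀP(A−BK) = [45.2955 -24.5455; -24.5455 27.5455]
tr(P') = 72.8409

2.9545 -1.4545


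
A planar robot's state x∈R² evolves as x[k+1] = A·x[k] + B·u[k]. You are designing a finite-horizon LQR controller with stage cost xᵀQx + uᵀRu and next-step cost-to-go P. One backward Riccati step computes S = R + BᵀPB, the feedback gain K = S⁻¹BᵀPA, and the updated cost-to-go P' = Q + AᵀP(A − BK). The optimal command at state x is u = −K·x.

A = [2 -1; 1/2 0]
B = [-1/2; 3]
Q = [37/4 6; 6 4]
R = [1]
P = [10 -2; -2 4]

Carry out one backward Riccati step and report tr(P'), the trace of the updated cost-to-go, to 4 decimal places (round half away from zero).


BᵀP = [-11.0000 13.0000]
S = R + BᵀPB = [1] + [44.5000] = [45.5000]
BᵀPA = [-15.5000 11.0000]
K = S⁻¹·BᵀPA = [-0.3407 0.2418]
A−BK = [1.8297 -0.8791; 1.5220 -0.7253]
AᵀP(A−BK) = [31.7198 -15.2527; -15.2527 7.3407]
P' = Q + AᵀP(A−BK) = [40.9698 -9.2527; -9.2527 11.3407]
tr(P') = 52.3104

52.3104


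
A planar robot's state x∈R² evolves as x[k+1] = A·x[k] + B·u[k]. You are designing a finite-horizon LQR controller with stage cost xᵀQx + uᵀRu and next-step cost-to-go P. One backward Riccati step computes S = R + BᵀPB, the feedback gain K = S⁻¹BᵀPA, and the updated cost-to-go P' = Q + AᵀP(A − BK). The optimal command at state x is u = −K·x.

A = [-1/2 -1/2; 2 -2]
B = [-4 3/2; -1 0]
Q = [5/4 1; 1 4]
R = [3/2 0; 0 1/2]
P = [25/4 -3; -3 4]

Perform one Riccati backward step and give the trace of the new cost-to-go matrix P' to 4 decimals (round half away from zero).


20.4410

BᵀP = [-22.0000 8.0000; 9.3750 -4.5000]
S = R + BᵀPB = [3/2 0; 0 1/2] + [80.0000 -33.0000; -33.0000 14.0625] = [81.5000 -33.0000; -33.0000 14.5625]
BᵀPA = [27.0000 -5.0000; -13.6875 4.3125]
K = S⁻¹·BᵀPA = [-0.5979 0.7103; -2.2948 1.9058]
A−BK = [0.5506 -0.5174; 1.4021 -1.2897]
AᵀP(A−BK) = [8.2956 -7.5307; -7.5307 6.8954]
P' = Q + AᵀP(A−BK) = [9.5456 -6.5307; -6.5307 10.8954]
tr(P') = 20.4410


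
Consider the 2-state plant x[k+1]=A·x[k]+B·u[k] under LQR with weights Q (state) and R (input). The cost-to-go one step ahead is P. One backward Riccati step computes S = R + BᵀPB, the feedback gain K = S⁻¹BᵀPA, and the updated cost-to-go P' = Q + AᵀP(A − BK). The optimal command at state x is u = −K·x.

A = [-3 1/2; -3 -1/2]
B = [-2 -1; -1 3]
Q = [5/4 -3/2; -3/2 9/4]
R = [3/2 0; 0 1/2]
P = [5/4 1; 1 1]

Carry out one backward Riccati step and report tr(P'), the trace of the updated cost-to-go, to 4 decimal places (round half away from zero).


BᵀP = [-3.5000 -3.0000; 1.7500 2.0000]
S = R + BᵀPB = [3/2 0; 0 1/2] + [10.0000 -5.5000; -5.5000 4.2500] = [11.5000 -5.5000; -5.5000 4.7500]
BᵀPA = [19.5000 -0.2500; -11.2500 -0.1250]
K = S⁻¹·BᵀPA = [1.2615 -0.0769; -0.9077 -0.1154]
A−BK = [-1.3846 0.2308; 0.9846 -0.2308]
AᵀP(A−BK) = [3.4385 -0.1731; -0.1731 0.0288]
P' = Q + AᵀP(A−BK) = [4.6885 -1.6731; -1.6731 2.2788]
tr(P') = 6.9673

6.9673


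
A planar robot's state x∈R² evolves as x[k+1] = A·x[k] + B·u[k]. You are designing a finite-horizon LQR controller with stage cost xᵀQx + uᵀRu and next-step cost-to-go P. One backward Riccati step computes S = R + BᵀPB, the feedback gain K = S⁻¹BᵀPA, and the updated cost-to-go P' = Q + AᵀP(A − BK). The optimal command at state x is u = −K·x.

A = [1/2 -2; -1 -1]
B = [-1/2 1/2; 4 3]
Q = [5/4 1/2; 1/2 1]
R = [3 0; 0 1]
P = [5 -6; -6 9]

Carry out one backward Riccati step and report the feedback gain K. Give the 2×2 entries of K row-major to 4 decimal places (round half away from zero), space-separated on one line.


-0.2425 0.3940 -0.1010 -0.5192

BᵀP = [-26.5000 39.0000; -15.5000 24.0000]
S = R + BᵀPB = [3 0; 0 1] + [169.2500 103.7500; 103.7500 64.2500] = [172.2500 103.7500; 103.7500 65.2500]
BᵀPA = [-52.2500 14.0000; -31.7500 7.0000]
K = S⁻¹·BᵀPA = [-0.2425 0.3940; -0.1010 -0.5192]
A−BK = [0.4292 -1.5434; 0.2730 -1.0184]
AᵀP(A−BK) = [0.3724 -0.8979; -0.8979 3.1184]
P' = Q + AᵀP(A−BK) = [1.6224 -0.3979; -0.3979 4.1184]
tr(P') = 5.7408


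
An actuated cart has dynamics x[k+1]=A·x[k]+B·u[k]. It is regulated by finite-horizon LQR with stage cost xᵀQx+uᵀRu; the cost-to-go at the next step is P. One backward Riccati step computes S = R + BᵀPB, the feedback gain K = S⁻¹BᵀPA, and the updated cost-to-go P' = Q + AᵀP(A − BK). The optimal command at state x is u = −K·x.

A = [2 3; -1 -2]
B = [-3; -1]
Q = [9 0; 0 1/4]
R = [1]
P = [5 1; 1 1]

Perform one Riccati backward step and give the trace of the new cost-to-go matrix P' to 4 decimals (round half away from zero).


18.2689

BᵀP = [-16.0000 -4.0000]
S = R + BᵀPB = [1] + [52.0000] = [53.0000]
BᵀPA = [-28.0000 -40.0000]
K = S⁻¹·BᵀPA = [-0.5283 -0.7547]
A−BK = [0.4151 0.7358; -1.5283 -2.7547]
AᵀP(A−BK) = [2.2075 3.8679; 3.8679 6.8113]
P' = Q + AᵀP(A−BK) = [11.2075 3.8679; 3.8679 7.0613]
tr(P') = 18.2689


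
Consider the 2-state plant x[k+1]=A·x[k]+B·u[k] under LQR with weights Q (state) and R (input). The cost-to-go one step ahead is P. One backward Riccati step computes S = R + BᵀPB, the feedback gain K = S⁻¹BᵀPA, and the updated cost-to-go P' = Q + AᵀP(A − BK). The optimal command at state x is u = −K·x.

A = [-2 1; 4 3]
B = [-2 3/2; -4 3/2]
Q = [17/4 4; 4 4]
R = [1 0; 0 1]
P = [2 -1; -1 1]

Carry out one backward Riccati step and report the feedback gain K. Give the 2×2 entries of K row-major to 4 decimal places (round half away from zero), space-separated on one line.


-1.7284 -0.7407 -2.5185 -0.2222

BᵀP = [0.0000 -2.0000; 1.5000 0.0000]
S = R + BᵀPB = [1 0; 0 1] + [8.0000 -3.0000; -3.0000 2.2500] = [9.0000 -3.0000; -3.0000 3.2500]
BᵀPA = [-8.0000 -6.0000; -3.0000 1.5000]
K = S⁻¹·BᵀPA = [-1.7284 -0.7407; -2.5185 -0.2222]
A−BK = [-1.6790 -0.1481; 0.8642 0.3704]
AᵀP(A−BK) = [18.6173 3.4074; 3.4074 0.8889]
P' = Q + AᵀP(A−BK) = [22.8673 7.4074; 7.4074 4.8889]
tr(P') = 27.7562


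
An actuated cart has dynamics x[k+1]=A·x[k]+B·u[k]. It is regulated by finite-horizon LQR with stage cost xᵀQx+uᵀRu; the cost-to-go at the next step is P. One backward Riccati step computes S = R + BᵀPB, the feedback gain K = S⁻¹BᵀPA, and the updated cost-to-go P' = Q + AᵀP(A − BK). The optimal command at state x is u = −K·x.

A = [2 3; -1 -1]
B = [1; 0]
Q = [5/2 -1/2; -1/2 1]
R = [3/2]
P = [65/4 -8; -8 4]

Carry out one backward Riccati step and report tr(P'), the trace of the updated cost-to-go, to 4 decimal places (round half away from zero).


28.9014

BᵀP = [16.2500 -8.0000]
S = R + BᵀPB = [3/2] + [16.2500] = [17.7500]
BᵀPA = [40.5000 56.7500]
K = S⁻¹·BᵀPA = [2.2817 3.1972]
A−BK = [-0.2817 -0.1972; -1.0000 -1.0000]
AᵀP(A−BK) = [8.5915 12.0141; 12.0141 16.8099]
P' = Q + AᵀP(A−BK) = [11.0915 11.5141; 11.5141 17.8099]
tr(P') = 28.9014


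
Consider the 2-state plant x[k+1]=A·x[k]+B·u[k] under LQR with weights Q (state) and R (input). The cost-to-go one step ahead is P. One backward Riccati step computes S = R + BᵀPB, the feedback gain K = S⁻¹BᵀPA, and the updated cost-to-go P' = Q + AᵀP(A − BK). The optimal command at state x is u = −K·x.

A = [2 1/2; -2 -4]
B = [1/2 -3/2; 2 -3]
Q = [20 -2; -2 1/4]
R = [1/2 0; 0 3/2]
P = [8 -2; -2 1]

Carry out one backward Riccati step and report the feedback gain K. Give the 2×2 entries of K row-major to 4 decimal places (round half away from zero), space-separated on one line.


BᵀP = [0.0000 1.0000; -6.0000 0.0000]
S = R + BᵀPB = [1/2 0; 0 3/2] + [2.0000 -3.0000; -3.0000 9.0000] = [2.5000 -3.0000; -3.0000 10.5000]
BᵀPA = [-2.0000 -4.0000; -12.0000 -3.0000]
K = S⁻¹·BᵀPA = [-3.3043 -2.9565; -2.0870 -1.1304]
A−BK = [0.5217 0.2826; -1.6522 -1.4783]
AᵀP(A−BK) = [20.3478 14.5217; 14.5217 10.7826]
P' = Q + AᵀP(A−BK) = [40.3478 12.5217; 12.5217 11.0326]
tr(P') = 51.3804

-3.3043 -2.9565 -2.0870 -1.1304


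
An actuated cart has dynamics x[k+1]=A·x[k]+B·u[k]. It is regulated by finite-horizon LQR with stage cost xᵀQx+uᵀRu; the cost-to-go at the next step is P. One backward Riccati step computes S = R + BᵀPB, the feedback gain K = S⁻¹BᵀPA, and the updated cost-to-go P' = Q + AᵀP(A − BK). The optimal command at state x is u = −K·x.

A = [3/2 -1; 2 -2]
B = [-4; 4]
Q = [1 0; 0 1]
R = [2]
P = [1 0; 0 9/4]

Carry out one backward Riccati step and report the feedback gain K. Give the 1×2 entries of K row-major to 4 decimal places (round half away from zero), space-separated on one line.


0.2222 -0.2593

BᵀP = [-4.0000 9.0000]
S = R + BᵀPB = [2] + [52.0000] = [54.0000]
BᵀPA = [12.0000 -14.0000]
K = S⁻¹·BᵀPA = [0.2222 -0.2593]
A−BK = [2.3889 -2.0370; 1.1111 -0.9630]
AᵀP(A−BK) = [8.5833 -7.3889; -7.3889 6.3704]
P' = Q + AᵀP(A−BK) = [9.5833 -7.3889; -7.3889 7.3704]
tr(P') = 16.9537


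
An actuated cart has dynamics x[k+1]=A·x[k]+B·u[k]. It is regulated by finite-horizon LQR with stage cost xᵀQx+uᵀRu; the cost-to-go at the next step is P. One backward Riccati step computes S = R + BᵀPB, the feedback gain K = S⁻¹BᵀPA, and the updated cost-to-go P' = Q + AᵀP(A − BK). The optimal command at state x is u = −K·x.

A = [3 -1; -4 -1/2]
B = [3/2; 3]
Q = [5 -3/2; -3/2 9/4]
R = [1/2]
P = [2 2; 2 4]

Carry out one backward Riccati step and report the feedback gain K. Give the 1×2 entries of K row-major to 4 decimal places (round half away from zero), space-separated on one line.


-0.5593 -0.2797

BᵀP = [9.0000 15.0000]
S = R + BᵀPB = [1/2] + [58.5000] = [59.0000]
BᵀPA = [-33.0000 -16.5000]
K = S⁻¹·BᵀPA = [-0.5593 -0.2797]
A−BK = [3.8390 -0.5805; -2.3220 0.3390]
AᵀP(A−BK) = [15.5424 -2.2288; -2.2288 0.3856]
P' = Q + AᵀP(A−BK) = [20.5424 -3.7288; -3.7288 2.6356]
tr(P') = 23.1780


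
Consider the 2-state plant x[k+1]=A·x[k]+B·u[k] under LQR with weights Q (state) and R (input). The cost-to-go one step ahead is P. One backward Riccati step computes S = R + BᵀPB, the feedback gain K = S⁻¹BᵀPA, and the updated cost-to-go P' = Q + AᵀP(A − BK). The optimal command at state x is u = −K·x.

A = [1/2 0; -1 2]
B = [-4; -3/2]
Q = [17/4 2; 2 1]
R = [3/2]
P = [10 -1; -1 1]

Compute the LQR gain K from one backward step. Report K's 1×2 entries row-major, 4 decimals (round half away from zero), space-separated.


-0.1433 0.0329

BᵀP = [-38.5000 2.5000]
S = R + BᵀPB = [3/2] + [150.2500] = [151.7500]
BᵀPA = [-21.7500 5.0000]
K = S⁻¹·BᵀPA = [-0.1433 0.0329]
A−BK = [-0.0733 0.1318; -1.2150 2.0494]
AᵀP(A−BK) = [1.3826 -2.2834; -2.2834 3.8353]
P' = Q + AᵀP(A−BK) = [5.6326 -0.2834; -0.2834 4.8353]
tr(P') = 10.4679


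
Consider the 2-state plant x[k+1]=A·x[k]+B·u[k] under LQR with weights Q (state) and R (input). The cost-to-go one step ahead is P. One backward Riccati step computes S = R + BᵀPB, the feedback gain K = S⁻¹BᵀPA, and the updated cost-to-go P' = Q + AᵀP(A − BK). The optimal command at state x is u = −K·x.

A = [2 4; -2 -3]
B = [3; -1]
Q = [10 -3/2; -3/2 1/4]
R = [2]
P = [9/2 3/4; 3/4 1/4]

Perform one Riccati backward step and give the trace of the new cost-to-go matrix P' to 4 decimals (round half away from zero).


14.4739

BᵀP = [12.7500 2.0000]
S = R + BᵀPB = [2] + [36.2500] = [38.2500]
BᵀPA = [21.5000 45.0000]
K = S⁻¹·BᵀPA = [0.5621 1.1765]
A−BK = [0.3137 0.4706; -1.4379 -1.8235]
AᵀP(A−BK) = [0.9150 1.7059; 1.7059 3.3088]
P' = Q + AᵀP(A−BK) = [10.9150 0.2059; 0.2059 3.5588]
tr(P') = 14.4739


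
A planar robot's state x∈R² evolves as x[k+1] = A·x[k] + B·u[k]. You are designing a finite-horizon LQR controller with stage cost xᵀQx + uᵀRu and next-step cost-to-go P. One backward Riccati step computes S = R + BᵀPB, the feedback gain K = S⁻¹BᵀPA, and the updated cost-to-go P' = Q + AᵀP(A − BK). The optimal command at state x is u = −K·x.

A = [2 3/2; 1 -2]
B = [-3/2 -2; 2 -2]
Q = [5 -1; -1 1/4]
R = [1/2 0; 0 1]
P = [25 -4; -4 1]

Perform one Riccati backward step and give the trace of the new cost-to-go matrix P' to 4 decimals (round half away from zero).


6.3099

BᵀP = [-45.5000 8.0000; -42.0000 6.0000]
S = R + BᵀPB = [1/2 0; 0 1] + [84.2500 75.0000; 75.0000 72.0000] = [84.7500 75.0000; 75.0000 73.0000]
BᵀPA = [-83.0000 -84.2500; -78.0000 -75.0000]
K = S⁻¹·BᵀPA = [-0.3721 -0.9350; -0.6862 -0.0668]
A−BK = [0.0694 -0.0360; 0.3716 -0.2635]
AᵀP(A−BK) = [0.5923 0.1860; 0.1860 0.4675]
P' = Q + AᵀP(A−BK) = [5.5923 -0.8140; -0.8140 0.7175]
tr(P') = 6.3099


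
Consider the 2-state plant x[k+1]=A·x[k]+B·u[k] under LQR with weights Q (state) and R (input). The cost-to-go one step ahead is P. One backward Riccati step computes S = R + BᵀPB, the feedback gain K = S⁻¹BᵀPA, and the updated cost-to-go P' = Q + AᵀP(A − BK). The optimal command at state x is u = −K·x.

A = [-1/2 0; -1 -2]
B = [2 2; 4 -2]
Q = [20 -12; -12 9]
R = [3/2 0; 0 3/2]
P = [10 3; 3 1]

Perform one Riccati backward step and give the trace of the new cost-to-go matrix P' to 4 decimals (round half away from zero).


BᵀP = [32.0000 10.0000; 14.0000 4.0000]
S = R + BᵀPB = [3/2 0; 0 3/2] + [104.0000 44.0000; 44.0000 20.0000] = [105.5000 44.0000; 44.0000 21.5000]
BᵀPA = [-26.0000 -20.0000; -11.0000 -8.0000]
K = S⁻¹·BᵀPA = [-0.2257 -0.2348; -0.0497 0.1084]
A−BK = [0.0508 0.2528; -0.1964 -0.8442]
AᵀP(A−BK) = [0.0847 0.0880; 0.0880 0.1716]
P' = Q + AᵀP(A−BK) = [20.0847 -11.9120; -11.9120 9.1716]
tr(P') = 29.2562

29.2562


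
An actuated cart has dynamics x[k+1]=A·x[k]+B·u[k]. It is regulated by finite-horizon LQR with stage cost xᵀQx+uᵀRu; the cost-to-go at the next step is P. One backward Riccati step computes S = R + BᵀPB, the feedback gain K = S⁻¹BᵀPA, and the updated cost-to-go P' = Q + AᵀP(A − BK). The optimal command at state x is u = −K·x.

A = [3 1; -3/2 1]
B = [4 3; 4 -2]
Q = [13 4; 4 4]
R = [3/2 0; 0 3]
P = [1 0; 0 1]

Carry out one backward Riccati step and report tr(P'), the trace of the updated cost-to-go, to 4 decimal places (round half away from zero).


BᵀP = [4.0000 4.0000; 3.0000 -2.0000]
S = R + BᵀPB = [3/2 0; 0 3] + [32.0000 4.0000; 4.0000 13.0000] = [33.5000 4.0000; 4.0000 16.0000]
BᵀPA = [6.0000 8.0000; 12.0000 1.0000]
K = S⁻¹·BᵀPA = [0.0923 0.2385; 0.7269 0.0029]
A−BK = [0.4500 0.0375; -0.4154 0.0519]
AᵀP(A−BK) = [1.9731 0.0346; 0.0346 0.0894]
P' = Q + AᵀP(A−BK) = [14.9731 4.0346; 4.0346 4.0894]
tr(P') = 19.0625

19.0625


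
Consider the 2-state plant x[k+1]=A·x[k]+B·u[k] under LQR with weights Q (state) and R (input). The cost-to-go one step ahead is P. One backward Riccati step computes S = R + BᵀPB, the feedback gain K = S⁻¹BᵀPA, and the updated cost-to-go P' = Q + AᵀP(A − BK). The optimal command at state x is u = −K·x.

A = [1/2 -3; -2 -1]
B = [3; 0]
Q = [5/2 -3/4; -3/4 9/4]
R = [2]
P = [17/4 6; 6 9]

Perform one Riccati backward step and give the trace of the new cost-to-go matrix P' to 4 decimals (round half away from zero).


12.6475

BᵀP = [12.7500 18.0000]
S = R + BᵀPB = [2] + [38.2500] = [40.2500]
BᵀPA = [-29.6250 -56.2500]
K = S⁻¹·BᵀPA = [-0.7360 -1.3975]
A−BK = [2.7081 1.1925; -2.0000 -1.0000]
AᵀP(A−BK) = [3.2578 3.2236; 3.2236 4.6398]
P' = Q + AᵀP(A−BK) = [5.7578 2.4736; 2.4736 6.8898]
tr(P') = 12.6475


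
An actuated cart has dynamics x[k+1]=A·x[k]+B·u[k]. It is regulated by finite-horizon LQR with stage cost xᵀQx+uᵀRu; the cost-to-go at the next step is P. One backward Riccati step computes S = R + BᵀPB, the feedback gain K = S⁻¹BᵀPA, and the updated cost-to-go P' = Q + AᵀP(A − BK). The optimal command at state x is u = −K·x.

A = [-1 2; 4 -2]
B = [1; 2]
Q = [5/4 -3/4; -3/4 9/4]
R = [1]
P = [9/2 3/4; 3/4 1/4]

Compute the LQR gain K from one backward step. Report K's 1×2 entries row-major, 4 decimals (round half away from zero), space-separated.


BᵀP = [6.0000 1.2500]
S = R + BᵀPB = [1] + [8.5000] = [9.5000]
BᵀPA = [-1.0000 9.5000]
K = S⁻¹·BᵀPA = [-0.1053 1.0000]
A−BK = [-0.8947 1.0000; 4.2105 -4.0000]
AᵀP(A−BK) = [2.3947 -2.5000; -2.5000 3.5000]
P' = Q + AᵀP(A−BK) = [3.6447 -3.2500; -3.2500 5.7500]
tr(P') = 9.3947

-0.1053 1.0000


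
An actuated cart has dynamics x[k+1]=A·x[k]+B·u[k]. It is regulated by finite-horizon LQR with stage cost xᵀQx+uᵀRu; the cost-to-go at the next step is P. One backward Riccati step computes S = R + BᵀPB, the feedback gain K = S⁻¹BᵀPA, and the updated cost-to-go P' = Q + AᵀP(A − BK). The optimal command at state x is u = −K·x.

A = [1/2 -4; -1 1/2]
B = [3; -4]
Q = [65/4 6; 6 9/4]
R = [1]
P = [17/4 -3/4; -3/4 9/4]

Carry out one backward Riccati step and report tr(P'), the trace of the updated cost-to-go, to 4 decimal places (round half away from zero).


BᵀP = [15.7500 -11.2500]
S = R + BᵀPB = [1] + [92.2500] = [93.2500]
BᵀPA = [19.1250 -68.6250]
K = S⁻¹·BᵀPA = [0.2051 -0.7359]
A−BK = [-0.1153 -1.7922; -0.1796 -2.4437]
AᵀP(A−BK) = [0.1401 1.2621; 1.2621 21.0597]
P' = Q + AᵀP(A−BK) = [16.3901 7.2621; 7.2621 23.3097]
tr(P') = 39.6997

39.6997


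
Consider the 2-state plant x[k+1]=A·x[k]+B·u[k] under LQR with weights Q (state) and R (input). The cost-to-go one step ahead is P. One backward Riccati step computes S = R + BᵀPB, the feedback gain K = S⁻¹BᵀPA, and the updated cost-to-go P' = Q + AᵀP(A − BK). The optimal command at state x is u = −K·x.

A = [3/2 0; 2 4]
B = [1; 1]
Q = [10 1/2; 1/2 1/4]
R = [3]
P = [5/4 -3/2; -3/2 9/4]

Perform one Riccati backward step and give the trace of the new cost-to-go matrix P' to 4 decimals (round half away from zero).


46.1295

BᵀP = [-0.2500 0.7500]
S = R + BᵀPB = [3] + [0.5000] = [3.5000]
BᵀPA = [1.1250 3.0000]
K = S⁻¹·BᵀPA = [0.3214 0.8571]
A−BK = [1.1786 -0.8571; 1.6786 3.1429]
AᵀP(A−BK) = [2.4509 8.0357; 8.0357 33.4286]
P' = Q + AᵀP(A−BK) = [12.4509 8.5357; 8.5357 33.6786]
tr(P') = 46.1295


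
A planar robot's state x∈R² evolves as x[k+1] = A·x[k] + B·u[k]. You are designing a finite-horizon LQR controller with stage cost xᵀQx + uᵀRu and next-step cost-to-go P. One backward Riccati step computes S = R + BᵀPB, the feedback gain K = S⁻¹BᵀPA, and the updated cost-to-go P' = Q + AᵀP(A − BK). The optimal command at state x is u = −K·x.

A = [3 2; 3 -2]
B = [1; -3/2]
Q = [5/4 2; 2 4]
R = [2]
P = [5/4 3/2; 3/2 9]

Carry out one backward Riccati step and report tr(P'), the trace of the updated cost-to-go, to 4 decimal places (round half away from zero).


BᵀP = [-1.0000 -12.0000]
S = R + BᵀPB = [2] + [17.0000] = [19.0000]
BᵀPA = [-39.0000 22.0000]
K = S⁻¹·BᵀPA = [-2.0526 1.1579]
A−BK = [5.0526 0.8421; -0.0789 -0.2632]
AᵀP(A−BK) = [39.1974 -1.3421; -1.3421 3.5263]
P' = Q + AᵀP(A−BK) = [40.4474 0.6579; 0.6579 7.5263]
tr(P') = 47.9737

47.9737


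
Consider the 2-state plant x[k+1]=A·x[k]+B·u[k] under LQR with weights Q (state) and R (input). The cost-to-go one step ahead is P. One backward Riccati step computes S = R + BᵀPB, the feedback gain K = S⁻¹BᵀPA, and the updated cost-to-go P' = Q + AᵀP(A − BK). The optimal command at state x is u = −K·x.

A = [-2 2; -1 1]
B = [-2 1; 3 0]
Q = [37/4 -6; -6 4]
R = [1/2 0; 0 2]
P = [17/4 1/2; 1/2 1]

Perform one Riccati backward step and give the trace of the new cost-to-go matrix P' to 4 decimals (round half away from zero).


26.7476

BᵀP = [-7.0000 2.0000; 4.2500 0.5000]
S = R + BᵀPB = [1/2 0; 0 2] + [20.0000 -7.0000; -7.0000 4.2500] = [20.5000 -7.0000; -7.0000 6.2500]
BᵀPA = [12.0000 -12.0000; -9.0000 9.0000]
K = S⁻¹·BᵀPA = [0.1517 -0.1517; -1.2701 1.2701]
A−BK = [-0.4265 0.4265; -1.4550 1.4550]
AᵀP(A−BK) = [6.7488 -6.7488; -6.7488 6.7488]
P' = Q + AᵀP(A−BK) = [15.9988 -12.7488; -12.7488 10.7488]
tr(P') = 26.7476


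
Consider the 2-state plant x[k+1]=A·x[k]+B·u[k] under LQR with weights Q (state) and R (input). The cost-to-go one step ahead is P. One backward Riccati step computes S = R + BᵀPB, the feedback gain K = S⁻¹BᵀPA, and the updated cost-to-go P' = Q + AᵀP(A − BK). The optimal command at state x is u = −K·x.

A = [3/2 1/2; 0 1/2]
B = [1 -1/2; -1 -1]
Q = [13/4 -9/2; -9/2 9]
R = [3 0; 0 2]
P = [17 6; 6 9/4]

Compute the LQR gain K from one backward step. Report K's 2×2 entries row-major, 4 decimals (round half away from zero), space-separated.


BᵀP = [11.0000 3.7500; -14.5000 -5.2500]
S = R + BᵀPB = [3 0; 0 2] + [7.2500 -9.2500; -9.2500 12.5000] = [10.2500 -9.2500; -9.2500 14.5000]
BᵀPA = [16.5000 7.3750; -21.7500 -9.8750]
K = S⁻¹·BᵀPA = [0.6036 0.2473; -1.1150 -0.5233]
A−BK = [0.3389 -0.0089; -0.5114 0.2240]
AᵀP(A−BK) = [4.0406 1.7884; 1.7884 0.8214]
P' = Q + AᵀP(A−BK) = [7.2906 -2.7116; -2.7116 9.8214]
tr(P') = 17.1120

0.6036 0.2473 -1.1150 -0.5233


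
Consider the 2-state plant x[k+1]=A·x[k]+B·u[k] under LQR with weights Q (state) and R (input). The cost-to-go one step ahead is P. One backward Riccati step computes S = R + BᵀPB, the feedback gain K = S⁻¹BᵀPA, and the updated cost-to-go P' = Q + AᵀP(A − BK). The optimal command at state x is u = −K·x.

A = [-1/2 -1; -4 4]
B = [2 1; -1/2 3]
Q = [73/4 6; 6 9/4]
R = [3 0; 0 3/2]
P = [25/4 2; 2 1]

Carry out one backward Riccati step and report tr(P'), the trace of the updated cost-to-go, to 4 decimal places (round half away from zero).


24.8889

BᵀP = [11.5000 3.5000; 12.2500 5.0000]
S = R + BᵀPB = [3 0; 0 3/2] + [21.2500 22.0000; 22.0000 27.2500] = [24.2500 22.0000; 22.0000 28.7500]
BᵀPA = [-19.7500 2.5000; -26.1250 7.7500]
K = S⁻¹·BᵀPA = [0.0325 -0.4626; -0.9336 0.6236]
A−BK = [0.3685 -0.6983; -1.1829 1.8980]
AᵀP(A−BK) = [1.8150 -1.7210; -1.7210 2.5739]
P' = Q + AᵀP(A−BK) = [20.0650 4.2790; 4.2790 4.8239]
tr(P') = 24.8889


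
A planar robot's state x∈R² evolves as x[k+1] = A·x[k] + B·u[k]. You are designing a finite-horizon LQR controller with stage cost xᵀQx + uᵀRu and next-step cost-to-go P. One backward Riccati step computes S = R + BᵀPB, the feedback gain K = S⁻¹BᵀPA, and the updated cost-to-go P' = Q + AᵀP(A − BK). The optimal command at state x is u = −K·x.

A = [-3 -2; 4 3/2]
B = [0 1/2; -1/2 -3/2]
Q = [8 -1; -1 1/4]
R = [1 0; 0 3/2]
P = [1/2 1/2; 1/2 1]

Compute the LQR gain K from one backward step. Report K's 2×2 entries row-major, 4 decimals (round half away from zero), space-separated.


BᵀP = [-0.2500 -0.5000; -0.5000 -1.2500]
S = R + BᵀPB = [1 0; 0 3/2] + [0.2500 0.6250; 0.6250 1.6250] = [1.2500 0.6250; 0.6250 3.1250]
BᵀPA = [-1.2500 -0.2500; -3.5000 -0.8750]
K = S⁻¹·BᵀPA = [-0.4889 -0.0667; -1.0222 -0.2667]
A−BK = [-2.4889 -1.8667; 2.2222 1.0667]
AᵀP(A−BK) = [4.3111 1.7333; 1.7333 1.0000]
P' = Q + AᵀP(A−BK) = [12.3111 0.7333; 0.7333 1.2500]
tr(P') = 13.5611

-0.4889 -0.0667 -1.0222 -0.2667


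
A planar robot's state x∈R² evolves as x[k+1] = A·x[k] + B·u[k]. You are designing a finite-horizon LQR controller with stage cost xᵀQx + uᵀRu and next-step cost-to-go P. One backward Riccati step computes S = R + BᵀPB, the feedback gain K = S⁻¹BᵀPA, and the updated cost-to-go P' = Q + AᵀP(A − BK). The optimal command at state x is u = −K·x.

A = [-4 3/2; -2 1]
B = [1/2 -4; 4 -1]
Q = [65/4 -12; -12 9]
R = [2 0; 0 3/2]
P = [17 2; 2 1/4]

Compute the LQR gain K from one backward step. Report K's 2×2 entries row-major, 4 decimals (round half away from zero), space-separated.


BᵀP = [16.5000 2.0000; -70.0000 -8.2500]
S = R + BᵀPB = [2 0; 0 3/2] + [16.2500 -68.0000; -68.0000 288.2500] = [18.2500 -68.0000; -68.0000 289.7500]
BᵀPA = [-70.0000 26.7500; 296.5000 -113.2500]
K = S⁻¹·BᵀPA = [-0.1815 0.0750; 0.9807 -0.3732]
A−BK = [0.0136 -0.0305; -0.2933 0.3266]
AᵀP(A−BK) = [1.5173 -0.5805; -0.5805 0.2229]
P' = Q + AᵀP(A−BK) = [17.7673 -12.5805; -12.5805 9.2229]
tr(P') = 26.9901

-0.1815 0.0750 0.9807 -0.3732


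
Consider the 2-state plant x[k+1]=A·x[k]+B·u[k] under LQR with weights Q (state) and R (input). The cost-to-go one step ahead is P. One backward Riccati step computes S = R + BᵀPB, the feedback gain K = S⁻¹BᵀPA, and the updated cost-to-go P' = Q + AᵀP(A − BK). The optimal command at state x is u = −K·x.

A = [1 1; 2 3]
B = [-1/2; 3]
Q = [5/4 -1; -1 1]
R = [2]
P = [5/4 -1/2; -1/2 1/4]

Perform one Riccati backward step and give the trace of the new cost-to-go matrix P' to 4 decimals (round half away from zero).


BᵀP = [-2.1250 1.0000]
S = R + BᵀPB = [2] + [4.0625] = [6.0625]
BᵀPA = [-0.1250 0.8750]
K = S⁻¹·BᵀPA = [-0.0206 0.1443]
A−BK = [0.9897 1.0722; 2.0619 2.5670]
AᵀP(A−BK) = [0.2474 0.2680; 0.2680 0.3737]
P' = Q + AᵀP(A−BK) = [1.4974 -0.7320; -0.7320 1.3737]
tr(P') = 2.8711

2.8711


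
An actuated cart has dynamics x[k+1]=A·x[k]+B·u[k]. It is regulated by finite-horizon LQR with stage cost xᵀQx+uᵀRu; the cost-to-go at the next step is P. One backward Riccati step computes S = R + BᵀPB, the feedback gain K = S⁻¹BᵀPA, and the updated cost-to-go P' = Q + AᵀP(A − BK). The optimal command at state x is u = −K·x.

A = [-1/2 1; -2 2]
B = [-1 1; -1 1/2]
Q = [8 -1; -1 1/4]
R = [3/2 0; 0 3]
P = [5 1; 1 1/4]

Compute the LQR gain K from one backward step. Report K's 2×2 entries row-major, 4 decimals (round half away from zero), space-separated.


BᵀP = [-6.0000 -1.2500; 5.5000 1.1250]
S = R + BᵀPB = [3/2 0; 0 3] + [7.2500 -6.6250; -6.6250 6.0625] = [8.7500 -6.6250; -6.6250 9.0625]
BᵀPA = [5.5000 -8.5000; -5.0000 7.7500]
K = S⁻¹·BᵀPA = [0.4722 -0.7255; -0.2065 0.3248]
A−BK = [0.1787 -0.0503; -1.4245 1.1121]
AᵀP(A−BK) = [0.6203 -0.8857; -0.8857 1.3160]
P' = Q + AᵀP(A−BK) = [8.6203 -1.8857; -1.8857 1.5660]
tr(P') = 10.1862

0.4722 -0.7255 -0.2065 0.3248


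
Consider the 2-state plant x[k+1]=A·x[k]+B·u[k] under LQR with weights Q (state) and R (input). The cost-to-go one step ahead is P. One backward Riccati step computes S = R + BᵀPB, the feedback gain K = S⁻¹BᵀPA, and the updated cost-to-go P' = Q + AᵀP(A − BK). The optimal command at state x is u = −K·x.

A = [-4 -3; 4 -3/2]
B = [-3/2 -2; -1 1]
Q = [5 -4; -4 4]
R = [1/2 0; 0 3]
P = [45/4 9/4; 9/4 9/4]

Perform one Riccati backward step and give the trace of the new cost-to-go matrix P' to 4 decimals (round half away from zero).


BᵀP = [-19.1250 -5.6250; -20.2500 -2.2500]
S = R + BᵀPB = [1/2 0; 0 3] + [34.3125 32.6250; 32.6250 38.2500] = [34.8125 32.6250; 32.6250 41.2500]
BᵀPA = [54.0000 65.8125; 72.0000 64.1250]
K = S⁻¹·BᵀPA = [-0.3269 1.6756; 2.0040 0.2293]
A−BK = [-0.4823 -0.0280; 1.6690 -0.0537]
AᵀP(A−BK) = [17.3643 1.0081; 1.0081 1.5836]
P' = Q + AᵀP(A−BK) = [22.3643 -2.9919; -2.9919 5.5836]
tr(P') = 27.9479

27.9479


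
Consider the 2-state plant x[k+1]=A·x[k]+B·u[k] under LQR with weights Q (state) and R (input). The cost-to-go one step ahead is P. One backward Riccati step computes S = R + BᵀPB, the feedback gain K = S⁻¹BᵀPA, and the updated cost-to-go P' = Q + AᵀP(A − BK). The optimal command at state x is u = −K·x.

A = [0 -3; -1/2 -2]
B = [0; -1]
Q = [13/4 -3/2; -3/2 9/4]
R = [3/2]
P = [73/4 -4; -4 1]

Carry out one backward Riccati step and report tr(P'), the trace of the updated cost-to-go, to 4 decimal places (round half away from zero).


85.9000

BᵀP = [4.0000 -1.0000]
S = R + BᵀPB = [3/2] + [1.0000] = [2.5000]
BᵀPA = [0.5000 -10.0000]
K = S⁻¹·BᵀPA = [0.2000 -4.0000]
A−BK = [0.0000 -3.0000; -0.3000 -6.0000]
AᵀP(A−BK) = [0.1500 -3.0000; -3.0000 80.2500]
P' = Q + AᵀP(A−BK) = [3.4000 -4.5000; -4.5000 82.5000]
tr(P') = 85.9000


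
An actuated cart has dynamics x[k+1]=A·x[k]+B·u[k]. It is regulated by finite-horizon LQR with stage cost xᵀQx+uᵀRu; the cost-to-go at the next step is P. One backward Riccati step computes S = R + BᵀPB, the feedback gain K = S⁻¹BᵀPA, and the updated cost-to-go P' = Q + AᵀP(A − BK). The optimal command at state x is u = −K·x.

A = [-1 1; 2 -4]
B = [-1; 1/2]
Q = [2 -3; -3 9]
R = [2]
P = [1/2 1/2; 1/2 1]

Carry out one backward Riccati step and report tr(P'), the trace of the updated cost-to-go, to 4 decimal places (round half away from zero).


25.9444

BᵀP = [-0.2500 0.0000]
S = R + BᵀPB = [2] + [0.2500] = [2.2500]
BᵀPA = [0.2500 -0.2500]
K = S⁻¹·BᵀPA = [0.1111 -0.1111]
A−BK = [-0.8889 0.8889; 1.9444 -3.9444]
AᵀP(A−BK) = [2.4722 -5.4722; -5.4722 12.4722]
P' = Q + AᵀP(A−BK) = [4.4722 -8.4722; -8.4722 21.4722]
tr(P') = 25.9444


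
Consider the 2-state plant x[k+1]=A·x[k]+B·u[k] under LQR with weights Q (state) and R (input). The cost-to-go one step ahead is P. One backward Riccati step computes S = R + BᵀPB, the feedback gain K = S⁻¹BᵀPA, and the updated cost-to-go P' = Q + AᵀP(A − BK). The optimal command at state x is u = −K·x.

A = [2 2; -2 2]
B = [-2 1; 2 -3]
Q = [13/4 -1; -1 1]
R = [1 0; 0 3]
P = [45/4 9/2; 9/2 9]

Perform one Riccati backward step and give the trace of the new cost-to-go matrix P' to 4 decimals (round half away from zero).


19.2695

BᵀP = [-13.5000 9.0000; -2.2500 -22.5000]
S = R + BᵀPB = [1 0; 0 3] + [45.0000 -40.5000; -40.5000 65.2500] = [46.0000 -40.5000; -40.5000 68.2500]
BᵀPA = [-45.0000 -9.0000; 40.5000 -49.5000]
K = S⁻¹·BᵀPA = [-0.9545 -1.7469; 0.0270 -1.7619]
A−BK = [0.0640 0.2681; -0.0100 0.2081]
AᵀP(A−BK) = [0.9545 1.7469; 1.7469 14.0650]
P' = Q + AᵀP(A−BK) = [4.2045 0.7469; 0.7469 15.0650]
tr(P') = 19.2695


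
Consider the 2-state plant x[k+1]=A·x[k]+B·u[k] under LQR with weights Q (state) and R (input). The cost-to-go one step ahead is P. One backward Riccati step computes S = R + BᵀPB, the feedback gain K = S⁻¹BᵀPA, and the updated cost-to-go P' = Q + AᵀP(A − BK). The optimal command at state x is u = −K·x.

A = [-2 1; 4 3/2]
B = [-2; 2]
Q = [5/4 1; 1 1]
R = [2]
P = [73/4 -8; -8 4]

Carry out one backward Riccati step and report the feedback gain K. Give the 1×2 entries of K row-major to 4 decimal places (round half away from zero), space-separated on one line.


1.2968 -0.1065

BᵀP = [-52.5000 24.0000]
S = R + BᵀPB = [2] + [153.0000] = [155.0000]
BᵀPA = [201.0000 -16.5000]
K = S⁻¹·BᵀPA = [1.2968 -0.1065]
A−BK = [0.5935 0.7871; 1.4065 1.7129]
AᵀP(A−BK) = [4.3484 0.8968; 0.8968 1.4935]
P' = Q + AᵀP(A−BK) = [5.5984 1.8968; 1.8968 2.4935]
tr(P') = 8.0919
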